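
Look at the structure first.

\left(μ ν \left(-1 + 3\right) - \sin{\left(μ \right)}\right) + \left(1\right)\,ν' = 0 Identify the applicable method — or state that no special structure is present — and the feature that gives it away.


Method: a linear integrating factor — the unknown enters only to the first power against a nonzero forcing term — the integrating-factor template applies directly.


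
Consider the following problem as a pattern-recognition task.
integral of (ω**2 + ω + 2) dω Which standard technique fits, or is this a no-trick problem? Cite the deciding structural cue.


Best approach: no special technique — scan for structure and find none: constant multiples of powers of ω, integrate directly.


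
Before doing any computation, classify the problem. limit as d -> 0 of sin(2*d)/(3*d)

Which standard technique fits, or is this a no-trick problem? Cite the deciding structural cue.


Diagnosis: l'Hôpital's rule (0/0) — plug in 0: top and bottom both hit zero, so differentiate each and retry. A first-order expansion at the point is an equally standard path; the rule packages it.


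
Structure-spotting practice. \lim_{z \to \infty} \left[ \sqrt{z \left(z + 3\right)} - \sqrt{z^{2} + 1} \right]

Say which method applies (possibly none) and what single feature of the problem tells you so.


Diagnosis: conjugate multiplication — divergence minus divergence hides a finite answer — expose it by pairing \sqrt{z \left(z + 3\right)} - \sqrt{z^{2} + 1} with its conjugate.


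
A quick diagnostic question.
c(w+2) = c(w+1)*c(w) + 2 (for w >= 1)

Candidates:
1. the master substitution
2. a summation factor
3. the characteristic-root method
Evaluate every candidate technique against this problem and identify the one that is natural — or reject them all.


Method: no special technique — each new value is a nonlinear function of earlier ones — scaling arguments and superposition both fail.
- the master substitution — there is no divide-the-index recursive argument.
- a summation factor — the recursion is nonlinear — outside the first-order linear family a summation factor addresses.
- the characteristic-root method — nonlinearity rules out exponential-mode superposition from the start.


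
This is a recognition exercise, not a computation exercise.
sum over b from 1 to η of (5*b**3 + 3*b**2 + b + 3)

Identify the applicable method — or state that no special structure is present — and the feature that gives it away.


Diagnosis: no special technique — no ratio, no shift structure, no binomial pattern: sum the constant-multiple powers of b with known formulas.


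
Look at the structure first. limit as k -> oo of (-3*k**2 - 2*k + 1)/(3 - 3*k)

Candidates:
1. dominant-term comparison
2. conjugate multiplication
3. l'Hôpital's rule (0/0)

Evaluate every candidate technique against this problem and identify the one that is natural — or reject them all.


Diagnosis: dominant-term comparison — divide by the highest power of k present: lower-order terms vanish and the dominant ratio remains.
- dominant-term comparison — a fit — the right tool for this form.
- conjugate multiplication — the conjugate move applies to radical differences, which this is not.
- l'Hôpital's rule (0/0) — no 0/0 form appears: written as one quotient, top and bottom both grow without bound, and the ratio is decided by their leading terms.


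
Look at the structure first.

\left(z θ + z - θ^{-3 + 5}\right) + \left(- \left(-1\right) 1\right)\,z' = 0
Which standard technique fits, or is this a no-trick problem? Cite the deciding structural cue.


Technique: a linear integrating factor — the unknown enters only to the first power against a nonzero forcing term — the integrating-factor template applies directly.


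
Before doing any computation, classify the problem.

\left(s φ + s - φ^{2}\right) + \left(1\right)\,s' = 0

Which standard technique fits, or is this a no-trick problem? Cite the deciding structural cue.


Diagnosis: a linear integrating factor — linear in the unknown with genuine forcing: multiply through by the exponential of the integrated coefficient and the left side closes into one derivative.


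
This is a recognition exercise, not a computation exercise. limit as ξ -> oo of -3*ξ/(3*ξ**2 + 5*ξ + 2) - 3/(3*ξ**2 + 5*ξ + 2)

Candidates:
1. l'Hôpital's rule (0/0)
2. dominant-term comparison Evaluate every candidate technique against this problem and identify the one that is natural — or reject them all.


Verdict: dominant-term comparison — growth-rate triage: the leading powers of ξ decide the limit, everything else is noise.
- l'Hôpital's rule (0/0): viewed as a single quotient this runs to ∞/∞, not the 0/0 clash this candidate addresses; an at-infinity variant of the rule would resolve it, but comparing leading growth reads the answer without differentiating.
- dominant-term comparison: a fit — the right tool for this form.


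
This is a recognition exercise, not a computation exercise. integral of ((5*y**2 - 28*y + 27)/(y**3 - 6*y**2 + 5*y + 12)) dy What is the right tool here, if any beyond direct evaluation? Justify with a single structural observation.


Technique: partial fractions — break y**3 - 6*y**2 + 5*y + 12 into its roots and the integral splits into logarithm-sized bites.


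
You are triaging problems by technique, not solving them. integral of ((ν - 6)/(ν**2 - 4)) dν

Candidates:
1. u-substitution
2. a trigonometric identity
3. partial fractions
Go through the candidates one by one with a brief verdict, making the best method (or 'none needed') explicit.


Diagnosis: partial fractions — with ν**2 - 4 factorable and the degree on top strictly smaller, simple-fraction decomposition is immediate.
- u-substitution — no subexpression of the integrand serves as a whole-integral substitution inner — individual terms may offer their own, but none carries its derivative as a factor of the full integrand; a working change of variable would have to be constructed from outside the expression.
- a trigonometric identity — there is no trigonometric structure at all — the integrand carries no sine or cosine to rewrite.
- partial fractions: yes, a natural case for it.


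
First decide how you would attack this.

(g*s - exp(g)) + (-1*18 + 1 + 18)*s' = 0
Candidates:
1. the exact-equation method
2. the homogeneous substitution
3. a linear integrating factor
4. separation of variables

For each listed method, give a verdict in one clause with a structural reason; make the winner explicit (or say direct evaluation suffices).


Method: a linear integrating factor — arrange it as s' + g·s = (the forcing term) and the integrating factor does the rest.
- the exact-equation method: the cross partial derivatives disagree, so no single potential exists.
- the homogeneous substitution: the slope is not a function of the ratio of the variables alone.
- a linear integrating factor: a fit — the right tool for this form.
- separation of variables — no division isolates the independent variable from the unknown.


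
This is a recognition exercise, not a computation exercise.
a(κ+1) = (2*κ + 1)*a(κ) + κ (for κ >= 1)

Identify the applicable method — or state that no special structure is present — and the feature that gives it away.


Technique: a summation factor — with the index-dependent coefficient 2*κ + 1, dividing by the cumulative product turns the left side into a pure difference.


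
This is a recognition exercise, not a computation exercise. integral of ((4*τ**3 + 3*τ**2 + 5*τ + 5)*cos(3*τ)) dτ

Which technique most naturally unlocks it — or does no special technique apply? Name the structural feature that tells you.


Technique: integration by parts — 4*τ**3 + 3*τ**2 + 5*τ + 5 dies after finitely many derivatives while cos(3*τ) cycles under integration — the tabular/parts setup.


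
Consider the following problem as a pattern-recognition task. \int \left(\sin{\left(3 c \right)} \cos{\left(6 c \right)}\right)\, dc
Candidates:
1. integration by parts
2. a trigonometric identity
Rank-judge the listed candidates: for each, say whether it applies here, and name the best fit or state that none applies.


Best approach: a trigonometric identity — the product \sin{\left(3 c \right)} \cos{\left(6 c \right)} converts to a sum of single-frequency sinusoids via the product-to-sum identity.
- integration by parts: not the natural route: no polynomial-kernel product appears — a recursive parts reduction of the trigonometric product exists, but the identity rewrite is direct.
- a trigonometric identity — yes, a natural case for it.


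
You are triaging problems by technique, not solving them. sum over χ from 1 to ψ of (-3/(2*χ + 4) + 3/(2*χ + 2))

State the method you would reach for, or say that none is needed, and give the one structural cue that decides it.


Technique: telescoping — each term adds 3/(2*χ + 2) and subtracts the same expression advanced one index; that subtracted piece cancels against the next term's added copy — only the boundary terms survive.


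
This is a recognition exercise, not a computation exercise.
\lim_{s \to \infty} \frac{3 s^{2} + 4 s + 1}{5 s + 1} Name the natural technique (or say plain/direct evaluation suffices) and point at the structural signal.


Diagnosis: dominant-term comparison — divide by the highest power of s present: lower-order terms vanish and the dominant ratio remains. Viewed as a single quotient this is an ∞/∞ form — an at-infinity application of l'Hôpital's rule would also resolve it; comparing leading growth reads the answer without differentiating.


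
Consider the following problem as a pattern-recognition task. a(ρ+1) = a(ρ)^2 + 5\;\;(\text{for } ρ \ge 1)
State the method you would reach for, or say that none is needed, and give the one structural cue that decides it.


Best approach: no special technique — once the recursion is nonlinear, characteristic roots, master substitutions, and summation factors are all off the table.


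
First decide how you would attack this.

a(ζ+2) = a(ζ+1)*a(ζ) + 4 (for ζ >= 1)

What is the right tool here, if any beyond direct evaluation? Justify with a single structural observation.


Verdict: no special technique — the sequence value feeds back through itself nonlinearly — linear superposition fails, and every superposition-based closed form fails with it.


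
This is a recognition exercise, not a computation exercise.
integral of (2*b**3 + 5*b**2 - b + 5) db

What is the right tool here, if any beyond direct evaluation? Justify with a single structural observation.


Diagnosis: no special technique — the integrand is a sum of constant multiples of powers of b — integrate term by term.


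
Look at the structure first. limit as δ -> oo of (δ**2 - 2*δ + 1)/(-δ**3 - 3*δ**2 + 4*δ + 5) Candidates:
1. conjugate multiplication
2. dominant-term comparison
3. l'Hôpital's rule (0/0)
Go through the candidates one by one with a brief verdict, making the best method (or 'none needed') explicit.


Diagnosis: dominant-term comparison — as δ grows, only the highest-degree terms matter — compare leading terms and read the limit off.
- conjugate multiplication — rationalization has no target — no divergent radical difference appears.
- dominant-term comparison — yes, a natural case for it.
- l'Hôpital's rule (0/0): as a single quotient the expression runs to ∞/∞ at the limit point — an at-infinity form of the rule would apply, though the leading-growth comparison is the direct reading.


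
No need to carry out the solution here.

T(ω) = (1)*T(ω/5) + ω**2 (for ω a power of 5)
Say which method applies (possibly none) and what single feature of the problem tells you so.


Best approach: the master substitution — treat m = log base 5 of ω as the new clock: one recursion step advances m by one while ω scales by 5.


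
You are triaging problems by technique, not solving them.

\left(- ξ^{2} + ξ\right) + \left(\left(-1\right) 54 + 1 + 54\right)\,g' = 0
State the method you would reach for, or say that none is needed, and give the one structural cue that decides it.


Technique: no special technique — the slope is a pure function of ξ; integrate both sides and be done.


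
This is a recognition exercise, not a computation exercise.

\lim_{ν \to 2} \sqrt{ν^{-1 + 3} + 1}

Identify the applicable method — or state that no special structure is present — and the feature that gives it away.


Diagnosis: no special technique — the expression is continuous at 2 — substitute and evaluate; no indeterminate form appears.


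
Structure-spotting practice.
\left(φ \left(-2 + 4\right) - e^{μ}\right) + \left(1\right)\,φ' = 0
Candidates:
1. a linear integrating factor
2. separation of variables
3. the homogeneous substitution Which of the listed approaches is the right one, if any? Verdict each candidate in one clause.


Diagnosis: a linear integrating factor — arrange it as φ' + (-2 + 4)·φ = (the forcing term) and the integrating factor does the rest.
- a linear integrating factor: a fit — the right tool for this form.
- separation of variables — the two dependences do not factor apart.
- the homogeneous substitution — solved for the derivative, the right side changes under joint scaling of the two variables.


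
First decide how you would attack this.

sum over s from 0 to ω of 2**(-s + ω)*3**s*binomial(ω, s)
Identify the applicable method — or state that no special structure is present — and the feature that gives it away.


Technique: the binomial theorem — the binomial coefficients weight matched powers of 3 and 2, which is exactly the expansion of a binomial power.


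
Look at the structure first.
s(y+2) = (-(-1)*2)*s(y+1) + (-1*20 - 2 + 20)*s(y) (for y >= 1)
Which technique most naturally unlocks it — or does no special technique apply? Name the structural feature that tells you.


Verdict: the characteristic-root method — try a geometric ansatz r^y: constant coefficients turn the recurrence into one polynomial equation in r.


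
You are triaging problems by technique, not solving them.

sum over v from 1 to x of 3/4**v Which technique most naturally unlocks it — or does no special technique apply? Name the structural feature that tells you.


Method: the geometric series formula — consecutive terms stand in a fixed index-free ratio — the geometric sum formula closes it.


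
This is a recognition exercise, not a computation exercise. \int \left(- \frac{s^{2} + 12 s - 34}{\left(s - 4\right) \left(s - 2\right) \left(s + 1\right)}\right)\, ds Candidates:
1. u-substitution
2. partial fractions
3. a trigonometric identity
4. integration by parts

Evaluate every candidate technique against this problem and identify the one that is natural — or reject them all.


Diagnosis: partial fractions — a proper rational integrand whose denominator splits into simpler factors — decompose into partial fractions first.
- u-substitution: no subexpression of the integrand serves as a whole-integral substitution inner — individual terms may offer their own, but none carries its derivative as a factor of the full integrand; a working change of variable would have to be constructed from outside the expression.
- partial fractions: applies; the problem has the shape this method handles.
- a trigonometric identity: there is no trigonometric structure at all — the integrand carries no sine or cosine to rewrite.
- integration by parts — the integrand does not split as a nonconstant polynomial times an exp, sine, cosine of a linear argument, or logarithm — no polynomial-kernel parts product to differentiate one side of.


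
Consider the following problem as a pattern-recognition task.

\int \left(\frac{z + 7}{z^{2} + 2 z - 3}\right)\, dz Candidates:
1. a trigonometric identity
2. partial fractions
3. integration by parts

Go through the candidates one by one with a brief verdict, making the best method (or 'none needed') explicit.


Diagnosis: partial fractions — the denominator z^{2} + 2 z - 3 factors, so the quotient decomposes into elementary partial fractions term by term.
- a trigonometric identity — with no trigonometric functions present, identity rewriting has no target.
- partial fractions: applies; the problem has the shape this method handles.
- integration by parts — the integrand does not split as a nonconstant polynomial times an exp, sine, cosine of a linear argument, or logarithm — no polynomial-kernel parts product to differentiate one side of.


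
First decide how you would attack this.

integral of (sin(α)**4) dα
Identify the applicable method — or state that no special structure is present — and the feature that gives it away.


Verdict: a trigonometric identity — the exponent on sin(α)**4 is even — the power-reduction identity is the standard preprocessing step.


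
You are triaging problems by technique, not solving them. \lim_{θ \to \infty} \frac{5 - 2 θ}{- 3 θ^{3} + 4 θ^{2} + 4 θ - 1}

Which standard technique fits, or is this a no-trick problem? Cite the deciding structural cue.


Technique: dominant-term comparison — as θ grows, only the highest-degree terms matter — compare leading terms and read the limit off. Differentiating the expression as a single quotient would eventually settle it as well; matching dominant growth settles it immediately.


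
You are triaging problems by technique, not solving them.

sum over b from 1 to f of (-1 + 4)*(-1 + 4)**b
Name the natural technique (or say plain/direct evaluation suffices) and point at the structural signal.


Technique: the geometric series formula — consecutive terms stand in a fixed index-free ratio — the geometric sum formula closes it.


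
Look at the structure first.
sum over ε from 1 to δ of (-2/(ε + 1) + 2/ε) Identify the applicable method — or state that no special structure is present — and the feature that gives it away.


Best approach: telescoping — consecutive terms evaluate one function at adjacent indices (2/ε is its current value): one term's tail is the next term's head, so the chain collapses.


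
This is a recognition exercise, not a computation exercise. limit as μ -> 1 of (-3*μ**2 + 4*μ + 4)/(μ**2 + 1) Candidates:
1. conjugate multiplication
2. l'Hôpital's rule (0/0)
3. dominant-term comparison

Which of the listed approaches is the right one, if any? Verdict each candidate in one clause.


Diagnosis: no special technique — nothing blocks direct substitution at 1: plug in and finish.
- conjugate multiplication: no difference of divergent radicals appears, so rationalizing has nothing to cancel.
- l'Hôpital's rule (0/0): substituting the point gives a finite value outright — there is no indeterminate clash to repair.
- dominant-term comparison — no ranking of term growth rates resolves the limit here.


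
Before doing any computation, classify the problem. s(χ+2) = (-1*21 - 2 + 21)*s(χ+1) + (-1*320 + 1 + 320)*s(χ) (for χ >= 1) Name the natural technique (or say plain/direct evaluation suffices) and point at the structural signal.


Best approach: the characteristic-root method — the recurrence treats every index alike (constant coefficients, no forcing) — precisely the regime where r^χ trials close it.


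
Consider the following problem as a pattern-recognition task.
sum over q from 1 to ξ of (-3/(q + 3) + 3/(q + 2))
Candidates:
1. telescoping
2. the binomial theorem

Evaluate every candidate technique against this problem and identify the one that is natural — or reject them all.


Diagnosis: telescoping — the piece each term subtracts is 3/(q + 2) advanced by one index, and it reappears with a plus sign leading the following term — the sum collapses to its boundary terms.
- telescoping: yes, a natural case for it.
- the binomial theorem — there is no pair of bases whose matched powers would reassemble into a single binomial power.


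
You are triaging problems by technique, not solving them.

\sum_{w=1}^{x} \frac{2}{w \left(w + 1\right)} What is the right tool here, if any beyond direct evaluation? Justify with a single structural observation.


Method: telescoping — split \frac{2}{w \left(w + 1\right)} by partial fractions and the pieces are one function at shifted arguments — interior terms cancel.


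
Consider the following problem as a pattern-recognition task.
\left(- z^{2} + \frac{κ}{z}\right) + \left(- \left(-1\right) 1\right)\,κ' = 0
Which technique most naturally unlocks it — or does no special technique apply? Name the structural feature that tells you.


Diagnosis: a linear integrating factor — linear in the unknown with genuine forcing: multiply through by the exponential of the integrated coefficient and the left side closes into one derivative.


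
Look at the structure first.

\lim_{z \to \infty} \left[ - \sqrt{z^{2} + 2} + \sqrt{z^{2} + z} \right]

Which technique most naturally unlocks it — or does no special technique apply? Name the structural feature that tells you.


Method: conjugate multiplication — divergence minus divergence hides a finite answer — expose it by pairing \sqrt{z^{2} + z} - \sqrt{z^{2} + 2} with its conjugate.


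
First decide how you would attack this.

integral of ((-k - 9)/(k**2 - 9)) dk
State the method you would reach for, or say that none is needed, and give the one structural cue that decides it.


Diagnosis: partial fractions — a proper rational integrand over the factorable k**2 - 9: partial fractions reduce it to elementary pieces.


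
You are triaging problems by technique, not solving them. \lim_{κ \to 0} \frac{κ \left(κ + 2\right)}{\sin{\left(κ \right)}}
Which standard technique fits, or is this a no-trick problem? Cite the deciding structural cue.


Technique: l'Hôpital's rule (0/0) — plug in 0: top and bottom both hit zero, so differentiate each and retry. Expanding numerator and denominator to first order gives the same value — the rule automates exactly that.


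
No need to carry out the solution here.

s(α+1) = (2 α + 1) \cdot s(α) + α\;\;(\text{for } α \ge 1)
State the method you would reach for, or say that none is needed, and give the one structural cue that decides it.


Technique: a summation factor — one-term recursion with variable weight 2 α + 1 is solved by product normalization, not by root-finding.


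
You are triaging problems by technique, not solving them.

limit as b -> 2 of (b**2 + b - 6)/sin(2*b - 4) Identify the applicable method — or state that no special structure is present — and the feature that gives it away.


Best approach: l'Hôpital's rule (0/0) — plug in 2: top and bottom both hit zero, so differentiate each and retry. One could equally expand both pieces locally and compare leading terms; the rule does that in one stroke.


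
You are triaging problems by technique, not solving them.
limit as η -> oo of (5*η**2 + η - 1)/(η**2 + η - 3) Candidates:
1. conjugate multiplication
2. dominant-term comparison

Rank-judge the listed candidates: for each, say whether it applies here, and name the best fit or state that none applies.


Verdict: dominant-term comparison — growth-rate triage: the leading powers of η decide the limit, everything else is noise.
- conjugate multiplication — no difference of divergent radicals appears, so rationalizing has nothing to cancel.
- dominant-term comparison: yes, a natural case for it.


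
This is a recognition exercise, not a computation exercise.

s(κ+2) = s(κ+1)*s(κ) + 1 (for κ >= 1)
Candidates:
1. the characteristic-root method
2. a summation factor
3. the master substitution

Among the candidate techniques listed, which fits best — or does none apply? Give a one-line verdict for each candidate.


Method: no special technique — the update rule curves (it is not linear in the unknown sequence), so no superposition-based closed form attaches — iterate or study it directly.
- the characteristic-root method: nonlinearity rules out exponential-mode superposition from the start.
- a summation factor — no summation factor applies — the rule is not linear in the sequence values.
- the master substitution — the recursion steps by a constant offset, so exponential reindexing is pointless.


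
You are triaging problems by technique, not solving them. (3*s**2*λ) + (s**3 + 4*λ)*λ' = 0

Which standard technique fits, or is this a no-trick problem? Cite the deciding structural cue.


Best approach: the exact-equation method — check exactness first: here it holds (3*s**2*λ, s**3 + 4*λ have matching cross partials), so no integrating factor is needed.


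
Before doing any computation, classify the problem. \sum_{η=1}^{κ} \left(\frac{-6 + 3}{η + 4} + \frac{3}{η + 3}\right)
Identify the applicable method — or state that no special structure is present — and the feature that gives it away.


Verdict: telescoping — a difference of consecutive values of one function (\frac{3}{η + 3} at one index and the next) — telescoping by construction.


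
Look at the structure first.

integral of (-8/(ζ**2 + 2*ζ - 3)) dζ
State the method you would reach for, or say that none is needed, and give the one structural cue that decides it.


Best approach: partial fractions — a proper rational integrand whose denominator splits into simpler factors — decompose into partial fractions first.


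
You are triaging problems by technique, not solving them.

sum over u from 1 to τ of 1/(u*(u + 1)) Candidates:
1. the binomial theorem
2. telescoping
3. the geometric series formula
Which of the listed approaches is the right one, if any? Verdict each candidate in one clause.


Verdict: telescoping — the summand 1/(u*(u + 1)) decomposes into fractions whose poles differ by an integer shift — the series collapses.
- the binomial theorem: the terms do not reassemble into a binomial power.
- telescoping: a fit — the right tool for this form.
- the geometric series formula — the term-to-term ratio drifts with the index — the one thing the geometric formula cannot absorb.


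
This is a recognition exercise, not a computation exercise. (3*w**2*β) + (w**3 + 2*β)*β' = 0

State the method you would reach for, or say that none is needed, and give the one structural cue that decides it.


Best approach: the exact-equation method — checking ∂/∂β of 3*w**2*β against ∂/∂w of w**3 + 2*β: they match — the equation is exact as it stands.


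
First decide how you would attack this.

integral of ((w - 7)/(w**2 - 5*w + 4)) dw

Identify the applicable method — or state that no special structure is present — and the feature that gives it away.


Diagnosis: partial fractions — once w**2 - 5*w + 4 is factored, each root contributes a simple-fraction term; integrate them one at a time.


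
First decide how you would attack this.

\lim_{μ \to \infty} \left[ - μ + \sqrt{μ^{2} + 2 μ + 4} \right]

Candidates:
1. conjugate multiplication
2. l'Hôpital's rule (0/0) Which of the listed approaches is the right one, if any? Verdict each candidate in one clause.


Diagnosis: conjugate multiplication — this difference gives up after one conjugate multiplication — the radical structure cancels against its conjugate.
- conjugate multiplication — yes — fits the structure here.
- l'Hôpital's rule (0/0) — substitution produces ∞ − ∞ rather than a vanishing quotient; the rule needs a 0/0 ratio to act on.


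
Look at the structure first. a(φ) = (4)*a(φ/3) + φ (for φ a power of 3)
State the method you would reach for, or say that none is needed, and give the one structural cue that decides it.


Diagnosis: the master substitution — a divide-and-conquer shape: argument φ/3, so change variables with φ = 3^m and solve the linear version.


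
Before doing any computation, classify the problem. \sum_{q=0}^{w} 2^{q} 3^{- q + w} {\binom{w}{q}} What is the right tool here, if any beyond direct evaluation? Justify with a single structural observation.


Best approach: the binomial theorem — the binomial coefficients weight matched powers of 2 and 3, which is exactly the expansion of a binomial power.


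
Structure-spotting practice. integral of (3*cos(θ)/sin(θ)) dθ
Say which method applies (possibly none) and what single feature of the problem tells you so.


Verdict: u-substitution — read it as f(sin(θ)) times a constant multiple of d(sin(θ)): one substitution, u = sin(θ), finishes it.


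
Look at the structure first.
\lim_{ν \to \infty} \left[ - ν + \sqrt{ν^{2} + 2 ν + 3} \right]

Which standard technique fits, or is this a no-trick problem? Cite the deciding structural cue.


Verdict: conjugate multiplication — two divergent pieces with a minus sign between them and a radical in the mix: rationalize \sqrt{ν^{2} + 2 ν + 3} - ν before any limit law applies.


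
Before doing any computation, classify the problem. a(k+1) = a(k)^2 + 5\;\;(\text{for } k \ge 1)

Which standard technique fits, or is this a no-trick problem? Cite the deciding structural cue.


Best approach: no special technique — the recurrence is nonlinear in the sequence terms; no linear-recurrence method fits it as written — one iterates or studies it directly.


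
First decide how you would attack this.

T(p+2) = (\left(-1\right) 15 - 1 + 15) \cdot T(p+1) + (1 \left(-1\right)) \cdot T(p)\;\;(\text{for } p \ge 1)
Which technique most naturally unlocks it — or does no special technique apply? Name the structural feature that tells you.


Verdict: the characteristic-root method — this is the constant-coefficient homogeneous case — the whole solution in p reduces to a polynomial's roots.


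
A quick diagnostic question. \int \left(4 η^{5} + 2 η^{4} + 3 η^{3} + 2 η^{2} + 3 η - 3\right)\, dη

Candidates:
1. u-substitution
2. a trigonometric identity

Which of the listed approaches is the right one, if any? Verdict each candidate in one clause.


Method: no special technique — nothing composite, nothing rational, nothing trigonometric — each constant-multiple power of η integrates by the power rule alone.
- u-substitution: any workable substitution here is cosmetic — the integrand is already in directly integrable form.
- a trigonometric identity — with no trigonometric functions present, identity rewriting has no target.


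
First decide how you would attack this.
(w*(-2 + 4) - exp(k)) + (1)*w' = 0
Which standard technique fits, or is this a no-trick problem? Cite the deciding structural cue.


Diagnosis: a linear integrating factor — arrange it as w' + (-2 + 4)·w = (the forcing term) and the integrating factor does the rest.


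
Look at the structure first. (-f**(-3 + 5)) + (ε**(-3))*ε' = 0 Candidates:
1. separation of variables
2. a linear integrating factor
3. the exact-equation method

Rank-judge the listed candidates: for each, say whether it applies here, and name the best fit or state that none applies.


Technique: separation of variables — separating collects all ε-dependence with the derivative and leaves all f-dependence opposite: variables separate.
- separation of variables: yes, a natural case for it.
- a linear integrating factor: a nonlinear term in the unknown puts this outside the integrating-factor template.
- the exact-equation method — with no real cross-dependence between the variables, the exact-equation machinery is a detour rather than the natural reading.


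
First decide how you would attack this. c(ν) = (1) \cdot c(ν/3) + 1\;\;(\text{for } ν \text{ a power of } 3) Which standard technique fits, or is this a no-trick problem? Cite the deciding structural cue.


Method: the master substitution — the argument shrinks by the factor 3, so measure the index on a logarithmic scale and the recursion becomes a shift.


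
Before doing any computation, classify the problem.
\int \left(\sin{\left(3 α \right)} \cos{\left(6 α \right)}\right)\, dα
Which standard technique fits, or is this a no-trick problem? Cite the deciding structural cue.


Best approach: a trigonometric identity — two sinusoids at different rates multiply in \sin{\left(3 α \right)} \cos{\left(6 α \right)}; the product-to-sum identity uncouples them.


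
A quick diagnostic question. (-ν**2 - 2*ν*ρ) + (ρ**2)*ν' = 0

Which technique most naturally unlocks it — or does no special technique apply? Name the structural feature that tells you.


Technique: the homogeneous substitution — solved for the derivative, the right side is unchanged under scaling ρ and ν together — it depends only on the ratio ν/ρ, so substitute a single ratio variable. This doubles as a Bernoulli equation in the unknown as written; the homogeneous route needs no setup at all.


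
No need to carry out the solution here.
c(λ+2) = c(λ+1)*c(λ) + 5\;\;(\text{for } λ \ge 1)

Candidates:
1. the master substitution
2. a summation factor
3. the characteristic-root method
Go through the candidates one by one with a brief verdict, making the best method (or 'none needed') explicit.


Diagnosis: no special technique — the sequence value feeds back through itself nonlinearly — linear superposition fails, and every superposition-based closed form fails with it.
- the master substitution: the recursive argument is a shift of the index, not a fixed fraction of it.
- a summation factor: no summation factor applies — the rule is not linear in the sequence values.
- the characteristic-root method — the recursion is nonlinear in the sequence values, so no linear-modes ansatz applies.


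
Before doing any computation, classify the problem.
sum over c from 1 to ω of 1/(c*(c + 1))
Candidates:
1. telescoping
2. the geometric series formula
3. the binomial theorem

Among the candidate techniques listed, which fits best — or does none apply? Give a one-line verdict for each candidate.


Diagnosis: telescoping — the summand 1/(c*(c + 1)) decomposes into fractions whose poles differ by an integer shift — the series collapses.
- telescoping — applies; the problem has the shape this method handles.
- the geometric series formula: the term-to-term ratio changes with the index, so the geometric formula cannot close it.
- the binomial theorem — no binomial coefficients pair up with complementary powers here.


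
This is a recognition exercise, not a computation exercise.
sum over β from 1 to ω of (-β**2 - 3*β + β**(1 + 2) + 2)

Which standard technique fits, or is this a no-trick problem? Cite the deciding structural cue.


Method: no special technique — with only polynomial terms in β present, the classical sum-of-powers identities are all you need.


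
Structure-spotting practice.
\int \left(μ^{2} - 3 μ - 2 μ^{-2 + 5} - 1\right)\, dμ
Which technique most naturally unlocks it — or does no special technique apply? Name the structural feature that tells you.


Verdict: no special technique — a term-by-term power-rule job in μ; no substitution or rearrangement earns its keep here.


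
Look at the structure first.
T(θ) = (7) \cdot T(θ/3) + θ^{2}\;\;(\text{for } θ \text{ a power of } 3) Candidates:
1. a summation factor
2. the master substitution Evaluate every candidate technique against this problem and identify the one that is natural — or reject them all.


Method: the master substitution — the argument contracts 3-fold per step: reindex θ exponentially and solve the linear recurrence in the new index.
- a summation factor: the recursion divides its index rather than shifting it — there is no previous-term chain for a summation factor to telescope.
- the master substitution — yes — fits the structure here.


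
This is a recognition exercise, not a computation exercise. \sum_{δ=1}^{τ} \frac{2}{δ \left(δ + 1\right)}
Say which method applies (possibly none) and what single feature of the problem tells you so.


Diagnosis: telescoping — \frac{2}{δ \left(δ + 1\right)} decomposes into shift-paired simple fractions; the series telescopes to finitely many boundary pieces.


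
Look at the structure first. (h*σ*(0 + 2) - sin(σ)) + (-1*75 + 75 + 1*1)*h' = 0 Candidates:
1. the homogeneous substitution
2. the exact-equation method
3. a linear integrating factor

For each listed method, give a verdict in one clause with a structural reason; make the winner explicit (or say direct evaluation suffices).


Diagnosis: a linear integrating factor — the unknown enters only to the first power against a nonzero forcing term — the integrating-factor template applies directly.
- the homogeneous substitution — the ratio substitution does not collapse this equation.
- the exact-equation method — the cross partial derivatives disagree, so no single potential exists.
- a linear integrating factor — applicable, and directly so.


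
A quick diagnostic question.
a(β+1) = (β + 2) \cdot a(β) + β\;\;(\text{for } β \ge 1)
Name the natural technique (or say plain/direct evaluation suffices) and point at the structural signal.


Verdict: a summation factor — rescale the sequence by the product of the weights β + 2 so far — the recurrence collapses to a plain running sum.


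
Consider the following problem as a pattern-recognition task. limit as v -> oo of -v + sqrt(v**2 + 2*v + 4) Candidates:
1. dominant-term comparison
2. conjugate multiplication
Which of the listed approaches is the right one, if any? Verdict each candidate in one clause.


Best approach: conjugate multiplication — the ∞ − ∞ radical form is the exact trigger for the conjugate maneuver.
- dominant-term comparison: leading-power comparison does not apply to this form.
- conjugate multiplication — applies; the problem has the shape this method handles.


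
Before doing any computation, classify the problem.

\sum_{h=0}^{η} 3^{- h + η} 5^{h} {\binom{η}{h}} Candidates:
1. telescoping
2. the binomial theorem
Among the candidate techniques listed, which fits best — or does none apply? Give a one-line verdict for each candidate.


Verdict: the binomial theorem — terms weighting {\binom{η}{h}} against matched powers of 5 and 3 reassemble into (5 + 3)^η by the binomial theorem.
- telescoping — in the displayed form, no term reappears at a neighboring index to cancel against.
- the binomial theorem — a fit — the right tool for this form.


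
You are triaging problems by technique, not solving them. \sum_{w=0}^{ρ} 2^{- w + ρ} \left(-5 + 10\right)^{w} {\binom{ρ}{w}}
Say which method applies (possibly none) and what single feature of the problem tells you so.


Diagnosis: the binomial theorem — the binomial coefficients weight matched powers of (-5 + 10) and 2, which is exactly the expansion of a binomial power.


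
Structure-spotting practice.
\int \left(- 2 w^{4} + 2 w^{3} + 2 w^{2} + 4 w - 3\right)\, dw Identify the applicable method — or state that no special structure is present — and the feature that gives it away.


Technique: no special technique — every term is a constant multiple of a power of w; term-wise power-rule integration needs no preliminary transformation.


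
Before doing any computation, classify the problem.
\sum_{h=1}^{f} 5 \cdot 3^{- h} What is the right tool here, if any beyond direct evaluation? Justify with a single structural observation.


Technique: the geometric series formula — consecutive terms stand in a fixed index-free ratio — the geometric sum formula closes it.


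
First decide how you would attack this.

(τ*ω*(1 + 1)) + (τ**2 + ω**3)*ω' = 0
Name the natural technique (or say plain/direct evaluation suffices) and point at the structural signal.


Method: the exact-equation method — equality of cross partials is the green light — assemble the potential function term by term.


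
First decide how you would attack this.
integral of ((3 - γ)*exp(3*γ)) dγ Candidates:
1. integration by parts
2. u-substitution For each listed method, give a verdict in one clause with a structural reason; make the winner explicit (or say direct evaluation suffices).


Method: integration by parts — 3 - γ dies after finitely many derivatives while exp(3*γ) cycles under integration — the tabular/parts setup.
- integration by parts: yes — fits the structure here.
- u-substitution: no subexpression of the integrand pairs with its own derivative as a factor — individual terms may offer their own substitutions, but any change of variable covering the whole integral would have to be constructed from outside the expression.
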